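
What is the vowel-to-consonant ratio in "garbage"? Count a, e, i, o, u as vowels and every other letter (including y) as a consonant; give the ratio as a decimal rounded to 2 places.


Word: "garbage"
Vowels (a,e,i,o,u): 3
Consonants: 4
Ratio = 3/4
= 0.75


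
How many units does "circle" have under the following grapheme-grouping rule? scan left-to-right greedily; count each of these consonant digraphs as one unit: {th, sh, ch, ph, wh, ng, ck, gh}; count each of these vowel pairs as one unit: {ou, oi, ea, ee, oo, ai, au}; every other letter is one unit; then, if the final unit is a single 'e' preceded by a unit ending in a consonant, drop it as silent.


Word: "circle" (6 letters)
Left-to-right scan:
  1. 'c' (letter)
  2. 'i' (letter)
  3. 'r' (letter)
  4. 'c' (letter)
  5. 'l' (letter)
  6. 'e' (letter)
Units from scan: 6
Final unit is 'e' after a consonant -> drop as silent (-1)
Sound units = 5 units


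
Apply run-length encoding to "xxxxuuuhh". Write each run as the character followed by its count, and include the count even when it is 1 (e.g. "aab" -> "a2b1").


String: "xxxxuuuhh"
Scanning for consecutive runs:
  'x' x 4
  'u' x 3
  'h' x 2
RLE = "x4u3h2"


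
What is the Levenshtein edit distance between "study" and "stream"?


Word 1: "study" (length 5)
Word 2: "stream" (length 6)
One optimal edit sequence (insert/delete/substitute each cost 1):
  1. keep 's'
  2. keep 't'
  3. insert 'r'  (+1)
  4. substitute 'u' -> 'e'  (+1)
  5. substitute 'd' -> 'a'  (+1)
  6. substitute 'y' -> 'm'  (+1)
Total edit operations: 4
Edit distance = 4


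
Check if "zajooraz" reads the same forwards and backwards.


Word: "zajooraz"
Reversed: "zaroojaz"
Forward == Backward? zajooraz != zaroojaz
Palindrome = No


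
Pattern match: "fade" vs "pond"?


Pattern of "fade": [0, 1, 2, 3]
Pattern of "pond": [0, 1, 2, 3]
Patterns match
Same pattern = Yes


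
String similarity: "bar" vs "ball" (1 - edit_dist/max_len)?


Word 1: "bar" (length 3)
Word 2: "ball" (length 4)
One optimal edit sequence:
  1. keep 'b'
  2. keep 'a'
  3. insert 'l'  (+1)
  4. substitute 'r' -> 'l'  (+1)
Edit distance = 2
Max length = max(3, 4) = 4
Similarity = 1 - 2/4
= 0.5000


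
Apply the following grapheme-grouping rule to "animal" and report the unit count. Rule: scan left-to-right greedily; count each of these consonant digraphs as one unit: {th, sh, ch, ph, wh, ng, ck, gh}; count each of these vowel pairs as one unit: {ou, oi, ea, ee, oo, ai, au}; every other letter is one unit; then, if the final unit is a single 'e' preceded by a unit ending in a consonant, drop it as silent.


Word: "animal" (6 letters)
Left-to-right scan:
  (1) 'a' (letter)
  (2) 'n' (letter)
  (3) 'i' (letter)
  (4) 'm' (letter)
  (5) 'a' (letter)
  (6) 'l' (letter)
Units from scan: 6
Sound units = 6 units


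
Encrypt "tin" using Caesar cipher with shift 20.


Word: "tin"
Shift: 20
Each letter → (letter + shift) mod 26:
  't' (19) + 20 = 13 → 'n'
  'i' (8) + 20 = 2 → 'c'
  'n' (13) + 20 = 7 → 'h'
Result = "nch"


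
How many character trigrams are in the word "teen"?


Word: "teen" (length 4)
Number of 3-grams = length - 3 + 1 = 4 - 3 + 1
= 2


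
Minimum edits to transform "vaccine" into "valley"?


Word 1: "vaccine" (length 7)
Word 2: "valley" (length 6)
One optimal edit sequence (insert/delete/substitute each cost 1):
  1. keep 'v'
  2. keep 'a'
  3. delete 'c'  (+1)
  4. substitute 'c' -> 'l'  (+1)
  5. substitute 'i' -> 'l'  (+1)
  6. substitute 'n' -> 'e'  (+1)
  7. substitute 'e' -> 'y'  (+1)
Total edit operations: 5
Edit distance = 5


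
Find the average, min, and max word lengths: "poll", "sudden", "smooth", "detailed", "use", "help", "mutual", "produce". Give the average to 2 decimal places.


Lengths: "poll"=4, "sudden"=6, "smooth"=6, "detailed"=8, "use"=3, "help"=4, "mutual"=6, "produce"=7
Sum = 44, Count = 8
Average = 44/8 = 5.50
= avg=5.50, min=3, max=8


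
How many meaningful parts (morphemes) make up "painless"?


Word: "painless"
Morphemes: pain / -less
Each morpheme carries meaning
= 2 morphemes


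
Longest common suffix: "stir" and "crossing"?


Word 1: "stir"
Word 2: "crossing"
Comparing from end:
  Pos -1: 'r' != 'g' (stop)
LCS = "" (length 0)


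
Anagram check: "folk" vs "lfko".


Word 1: "folk" → sorted: fklo
Word 2: "lfko" → sorted: fklo
Same letters? fklo == fklo
Anagram = Yes


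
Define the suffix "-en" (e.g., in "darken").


Suffix: -en
As in: darken -> dark + -en
Meaning = to make / become


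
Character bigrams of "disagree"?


Word: "disagree" (length 8)
Number of bigrams = 8 - 2 + 1 = 7
  Position 0: "di"
  Position 1: "is"
  Position 2: "sa"
  Position 3: "ag"
  Position 4: "gr"
  Position 5: "re"
  Position 6: "ee"
Bigrams = "di", "is", "sa", "ag", "gr", "re", "ee"


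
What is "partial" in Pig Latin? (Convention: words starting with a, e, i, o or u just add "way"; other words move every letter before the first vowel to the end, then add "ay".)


Word: "partial"
Starts with consonant(s) → move to end, add 'ay'
Consonant cluster: "p"
Pig Latin = "artialpay"


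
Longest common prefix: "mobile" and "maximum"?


Word 1: "mobile"
Word 2: "maximum"
Comparing from start:
  Pos 0: 'm' == 'm'
  Pos 1: 'o' != 'a' (stop)
LCP = "m" (length 1)


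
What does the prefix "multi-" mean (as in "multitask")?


Prefix: multi-
Example: multitask = multi- + task
Meaning = many


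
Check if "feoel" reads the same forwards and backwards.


Word: "feoel"
Reversed: "leoef"
Forward == Backward? feoel != leoef
Palindrome = No


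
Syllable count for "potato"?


Word: "potato"
Syllable breakdown: po-ta-to
Counting: 3 parts
= 3 syllables


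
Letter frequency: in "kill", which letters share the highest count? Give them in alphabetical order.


Word: "kill"
Letter counts:
  'i': 1
  'k': 1
  'l': 2
Maximum count = 2
Most frequent = 'l' (2 times each)


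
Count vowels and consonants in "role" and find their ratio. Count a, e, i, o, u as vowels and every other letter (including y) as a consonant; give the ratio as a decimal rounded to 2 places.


Word: "role"
Vowels (a,e,i,o,u): 2
Consonants: 2
Ratio = 2/2
= 1.00


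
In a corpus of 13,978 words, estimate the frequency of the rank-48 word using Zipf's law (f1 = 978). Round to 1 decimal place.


Zipf's law: f(r) = f(1) / r
f(1) = 978
f(48) = 978 / 48
= 20.4 occurrences


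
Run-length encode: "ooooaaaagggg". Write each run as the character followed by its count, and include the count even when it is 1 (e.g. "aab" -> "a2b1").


String: "ooooaaaagggg"
Scanning for consecutive runs:
  'o' x 4
  'a' x 4
  'g' x 4
RLE = "o4a4g4"


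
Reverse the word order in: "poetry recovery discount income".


Original: "poetry recovery discount income"
Words (1..n): poetry | recovery | discount | income
Reversed (n..1): income | discount | recovery | poetry
Result = "income discount recovery poetry"


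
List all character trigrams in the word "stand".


Word: "stand" (length 5)
Number of trigrams = 5 - 3 + 1 = 3
  Position 0: "sta"
  Position 1: "tan"
  Position 2: "and"
Trigrams = "sta", "tan", "and"


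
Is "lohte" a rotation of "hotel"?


Word: "hotel", Candidate: "lohte"
Method: check if candidate is substring of word+word
"hotelhotel" contains "lohte"? No
Is rotation = No


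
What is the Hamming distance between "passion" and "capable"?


Comparing character by character (same length = 7):
  Pos 0: 'p' vs 'c' !=
  Pos 1: 'a' vs 'a' =
  Pos 2: 's' vs 'p' !=
  Pos 3: 's' vs 'a' !=
  Pos 4: 'i' vs 'b' !=
  Pos 5: 'o' vs 'l' !=
  Pos 6: 'n' vs 'e' !=
Hamming distance = 6


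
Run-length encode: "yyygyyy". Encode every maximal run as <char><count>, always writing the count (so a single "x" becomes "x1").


String: "yyygyyy"
Scanning for consecutive runs:
  'y' x 3
  'g' x 1
  'y' x 3
RLE = "y3g1y3"


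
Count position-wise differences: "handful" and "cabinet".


Comparing character by character (same length = 7):
  Pos 0: 'h' vs 'c' !=
  Pos 1: 'a' vs 'a' =
  Pos 2: 'n' vs 'b' !=
  Pos 3: 'd' vs 'i' !=
  Pos 4: 'f' vs 'n' !=
  Pos 5: 'u' vs 'e' !=
  Pos 6: 'l' vs 't' !=
Hamming distance = 6


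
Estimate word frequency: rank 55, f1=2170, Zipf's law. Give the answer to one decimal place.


Zipf's law: f(r) = f(1) / r
f(1) = 2170
f(55) = 2170 / 55
= 39.5 occurrences


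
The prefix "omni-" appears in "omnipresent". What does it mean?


Prefix: omni-
Example: omnipresent (omni- + present)
Meaning = all


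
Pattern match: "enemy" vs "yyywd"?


Pattern of "enemy": [0, 1, 0, 2, 3]
Pattern of "yyywd": [0, 0, 0, 1, 2]
Patterns do not match
Same pattern = No


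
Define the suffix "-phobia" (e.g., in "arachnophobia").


Suffix: -phobia
Example: arachnophobia = arachno- + -phobia
Meaning = fear of


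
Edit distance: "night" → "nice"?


Word 1: "night" (length 5)
Word 2: "nice" (length 4)
One optimal edit sequence (insert/delete/substitute each cost 1):
  1. keep 'n'
  2. keep 'i'
  3. delete 'g'  (+1)
  4. substitute 'h' -> 'c'  (+1)
  5. substitute 't' -> 'e'  (+1)
Total edit operations: 3
Edit distance = 3


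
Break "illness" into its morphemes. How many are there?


Word: "illness"
Morphemes: ill + -ness
Each morpheme carries meaning
= 2 morphemes


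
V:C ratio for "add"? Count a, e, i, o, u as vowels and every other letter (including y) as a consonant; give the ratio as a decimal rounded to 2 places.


Word: "add"
Vowels (a,e,i,o,u): 1
Consonants: 2
Ratio = 1/2
= 0.50


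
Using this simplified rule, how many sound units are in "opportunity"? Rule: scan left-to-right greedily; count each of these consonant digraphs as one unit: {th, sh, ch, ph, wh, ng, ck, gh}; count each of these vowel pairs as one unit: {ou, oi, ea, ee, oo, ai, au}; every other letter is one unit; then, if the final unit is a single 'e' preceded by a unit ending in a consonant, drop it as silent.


Word: "opportunity" (11 letters)
Left-to-right scan:
  [1] 'o' (letter)
  [2] 'p' (letter)
  [3] 'p' (letter)
  [4] 'o' (letter)
  [5] 'r' (letter)
  [6] 't' (letter)
  [7] 'u' (letter)
  [8] 'n' (letter)
  [9] 'i' (letter)
  [10] 't' (letter)
  [11] 'y' (letter)
Units from scan: 11
Sound units = 11 units


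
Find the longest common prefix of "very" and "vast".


Word 1: "very"
Word 2: "vast"
Comparing from start:
  Pos 0: 'v' == 'v'
  Pos 1: 'e' != 'a' (stop)
LCP = "v" (length 1)


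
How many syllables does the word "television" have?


Word: "television"
Syllable breakdown: tel · e · vi · sion
Counting: 4 parts
= 4 syllables


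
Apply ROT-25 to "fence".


Word: "fence"
Shift: 25
Each letter → (letter + shift) mod 26:
  'f' (5) + 25 = 4 → 'e'
  'e' (4) + 25 = 3 → 'd'
  'n' (13) + 25 = 12 → 'm'
  'c' (2) + 25 = 1 → 'b'
  'e' (4) + 25 = 3 → 'd'
Result = "edmbd"


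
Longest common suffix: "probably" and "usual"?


Word 1: "probably"
Word 2: "usual"
Comparing from end:
  Pos -1: 'y' != 'l' (stop)
LCS = "" (length 0)


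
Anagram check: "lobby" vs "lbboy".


Word 1: "lobby" → sorted: bbloy
Word 2: "lbboy" → sorted: bbloy
Same letters? bbloy == bbloy
Anagram = Yes


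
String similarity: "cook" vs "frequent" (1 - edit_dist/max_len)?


Word 1: "cook" (length 4)
Word 2: "frequent" (length 8)
One optimal edit sequence:
  1. insert 'f'  (+1)
  2. insert 'r'  (+1)
  3. insert 'e'  (+1)
  4. insert 'q'  (+1)
  5. substitute 'c' -> 'u'  (+1)
  6. substitute 'o' -> 'e'  (+1)
  7. substitute 'o' -> 'n'  (+1)
  8. substitute 'k' -> 't'  (+1)
Edit distance = 8
Max length = max(4, 8) = 8
Similarity = 1 - 8/8
= 0.0000


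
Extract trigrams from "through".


Word: "through" (length 7)
Number of trigrams = 7 - 3 + 1 = 5
  Position 0: "thr"
  Position 1: "hro"
  Position 2: "rou"
  Position 3: "oug"
  Position 4: "ugh"
Trigrams = "thr", "hro", "rou", "oug", "ugh"


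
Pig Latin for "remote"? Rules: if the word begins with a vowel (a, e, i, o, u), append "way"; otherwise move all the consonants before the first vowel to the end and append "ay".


Word: "remote"
Starts with consonant(s) → move to end, add 'ay'
Consonant cluster: "r"
Pig Latin = "emoteray"


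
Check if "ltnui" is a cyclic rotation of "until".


Word: "until", Candidate: "ltnui"
Method: check if candidate is substring of word+word
"untiluntil" contains "ltnui"? No
Is rotation = No


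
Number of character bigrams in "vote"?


Word: "vote" (length 4)
Number of 2-grams = length - 2 + 1 = 4 - 2 + 1
= 3


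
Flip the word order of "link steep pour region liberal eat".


Original: "link steep pour region liberal eat"
Words (1..n): link | steep | pour | region | liberal | eat
Reversed (n..1): eat | liberal | region | pour | steep | link
Result = "eat liberal region pour steep link"


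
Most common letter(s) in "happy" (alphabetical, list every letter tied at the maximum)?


Word: "happy"
Letter counts:
  'a': 1
  'h': 1
  'p': 2
  'y': 1
Maximum count = 2
Most frequent = 'p' (2 times each)


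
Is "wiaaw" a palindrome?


Word: "wiaaw"
Reversed: "waaiw"
Forward == Backward? wiaaw != waaiw
Palindrome = No


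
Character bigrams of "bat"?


Word: "bat" (length 3)
Number of bigrams = 3 - 2 + 1 = 2
  Position 0: "ba"
  Position 1: "at"
Bigrams = "ba", "at"


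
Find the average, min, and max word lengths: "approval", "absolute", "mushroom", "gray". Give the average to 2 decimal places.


Lengths: "approval"=8, "absolute"=8, "mushroom"=8, "gray"=4
Sum = 28, Count = 4
Average = 28/4 = 7.00
= avg=7.00, min=4, max=8


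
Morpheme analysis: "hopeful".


Word: "hopeful"
Morphemes: hope | -ful
Each morpheme carries meaning
= 2 morphemes


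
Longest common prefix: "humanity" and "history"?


Word 1: "humanity"
Word 2: "history"
Comparing from start:
  Pos 0: 'h' == 'h'
  Pos 1: 'u' != 'i' (stop)
LCP = "h" (length 1)


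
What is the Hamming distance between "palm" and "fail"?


Comparing character by character (same length = 4):
  Pos 0: 'p' vs 'f' !=
  Pos 1: 'a' vs 'a' =
  Pos 2: 'l' vs 'i' !=
  Pos 3: 'm' vs 'l' !=
Hamming distance = 3


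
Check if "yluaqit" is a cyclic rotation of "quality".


Word: "quality", Candidate: "yluaqit"
Method: check if candidate is substring of word+word
"qualityquality" contains "yluaqit"? No
Is rotation = No


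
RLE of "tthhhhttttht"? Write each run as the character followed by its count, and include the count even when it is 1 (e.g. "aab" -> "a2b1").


String: "tthhhhttttht"
Scanning for consecutive runs:
  't' x 2
  'h' x 4
  't' x 4
  'h' x 1
  't' x 1
RLE = "t2h4t4h1t1"


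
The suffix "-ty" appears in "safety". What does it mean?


Suffix: -ty
Example: safety = safe + -ty
Meaning = quality of


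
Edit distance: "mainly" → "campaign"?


Word 1: "mainly" (length 6)
Word 2: "campaign" (length 8)
One optimal edit sequence (insert/delete/substitute each cost 1):
  1. insert 'c'  (+1)
  2. insert 'a'  (+1)
  3. keep 'm'
  4. insert 'p'  (+1)
  5. keep 'a'
  6. keep 'i'
  7. delete 'n'  (+1)
  8. substitute 'l' -> 'g'  (+1)
  9. substitute 'y' -> 'n'  (+1)
Total edit operations: 6
Edit distance = 6


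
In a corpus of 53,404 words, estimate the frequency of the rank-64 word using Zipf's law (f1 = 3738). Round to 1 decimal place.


Zipf's law: f(r) = f(1) / r
f(1) = 3738
f(64) = 3738 / 64
= 58.4 occurrences


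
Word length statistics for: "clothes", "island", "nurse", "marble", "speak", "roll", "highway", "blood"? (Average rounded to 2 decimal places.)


Lengths: "clothes"=7, "island"=6, "nurse"=5, "marble"=6, "speak"=5, "roll"=4, "highway"=7, "blood"=5
Sum = 45, Count = 8
Average = 45/8 = 5.63
= avg=5.63, min=4, max=7


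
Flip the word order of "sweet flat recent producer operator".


Original: "sweet flat recent producer operator"
Words (1..n): sweet | flat | recent | producer | operator
Reversed (n..1): operator | producer | recent | flat | sweet
Result = "operator producer recent flat sweet"


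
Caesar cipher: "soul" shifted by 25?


Word: "soul"
Shift: 25
Each letter → (letter + shift) mod 26:
  's' (18) + 25 = 17 → 'r'
  'o' (14) + 25 = 13 → 'n'
  'u' (20) + 25 = 19 → 't'
  'l' (11) + 25 = 10 → 'k'
Result = "rntk"


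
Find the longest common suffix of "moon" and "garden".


Word 1: "moon"
Word 2: "garden"
Comparing from end:
  Pos -1: 'n' == 'n'
  Pos -2: 'o' != 'e' (stop)
LCS = "n" (length 1)


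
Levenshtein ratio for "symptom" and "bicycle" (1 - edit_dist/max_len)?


Word 1: "symptom" (length 7)
Word 2: "bicycle" (length 7)
One optimal edit sequence:
  1. substitute 's' -> 'b'  (+1)
  2. substitute 'y' -> 'i'  (+1)
  3. substitute 'm' -> 'c'  (+1)
  4. substitute 'p' -> 'y'  (+1)
  5. substitute 't' -> 'c'  (+1)
  6. substitute 'o' -> 'l'  (+1)
  7. substitute 'm' -> 'e'  (+1)
Edit distance = 7
Max length = max(7, 7) = 7
Similarity = 1 - 7/7
= 0.0000


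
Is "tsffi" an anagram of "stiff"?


Word 1: "stiff" → sorted: ffist
Word 2: "tsffi" → sorted: ffist
Same letters? ffist == ffist
Anagram = Yes


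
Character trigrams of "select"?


Word: "select" (length 6)
Number of trigrams = 6 - 3 + 1 = 4
  Position 0: "sel"
  Position 1: "ele"
  Position 2: "lec"
  Position 3: "ect"
Trigrams = "sel", "ele", "lec", "ect"


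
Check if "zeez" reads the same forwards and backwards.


Word: "zeez"
Reversed: "zeez"
Forward == Backward? zeez == zeez
Palindrome = Yes


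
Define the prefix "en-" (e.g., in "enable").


Prefix: en-
Example: enable = en- + able
Meaning = cause to / put into


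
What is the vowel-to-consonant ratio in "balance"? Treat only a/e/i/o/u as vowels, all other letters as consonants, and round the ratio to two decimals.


Word: "balance"
Vowels (a,e,i,o,u): 3
Consonants: 4
Ratio = 3/4
= 0.75


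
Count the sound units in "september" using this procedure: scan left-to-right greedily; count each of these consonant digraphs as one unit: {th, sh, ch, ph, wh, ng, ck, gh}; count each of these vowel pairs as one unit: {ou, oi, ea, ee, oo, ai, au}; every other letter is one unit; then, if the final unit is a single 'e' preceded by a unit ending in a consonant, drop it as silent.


Word: "september" (9 letters)
Left-to-right scan:
  1. 's' (letter)
  2. 'e' (letter)
  3. 'p' (letter)
  4. 't' (letter)
  5. 'e' (letter)
  6. 'm' (letter)
  7. 'b' (letter)
  8. 'e' (letter)
  9. 'r' (letter)
Units from scan: 9
Sound units = 9 units


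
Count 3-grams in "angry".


Word: "angry" (length 5)
Number of 3-grams = length - 3 + 1 = 5 - 3 + 1
= 3


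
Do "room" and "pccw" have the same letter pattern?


Pattern of "room": [0, 1, 1, 2]
Pattern of "pccw": [0, 1, 1, 2]
Patterns match
Same pattern = Yes


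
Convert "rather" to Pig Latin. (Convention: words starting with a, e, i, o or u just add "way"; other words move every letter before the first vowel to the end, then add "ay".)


Word: "rather"
Starts with consonant(s) → move to end, add 'ay'
Consonant cluster: "r"
Pig Latin = "atherray"


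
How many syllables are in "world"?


Word: "world"
Syllable breakdown: world
Counting: 1 part
= 1 syllable


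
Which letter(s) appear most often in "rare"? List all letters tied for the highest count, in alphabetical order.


Word: "rare"
Letter counts:
  'a': 1
  'e': 1
  'r': 2
Maximum count = 2
Most frequent = 'r' (2 times each)


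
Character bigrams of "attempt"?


Word: "attempt" (length 7)
Number of bigrams = 7 - 2 + 1 = 6
  Position 0: "at"
  Position 1: "tt"
  Position 2: "te"
  Position 3: "em"
  Position 4: "mp"
  Position 5: "pt"
Bigrams = "at", "tt", "te", "em", "mp", "pt"


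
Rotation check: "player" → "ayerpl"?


Word: "player", Candidate: "ayerpl"
Method: check if candidate is substring of word+word
"playerplayer" contains "ayerpl"? Yes
Is rotation = Yes


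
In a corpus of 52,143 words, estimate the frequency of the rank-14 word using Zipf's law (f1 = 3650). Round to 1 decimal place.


Zipf's law: f(r) = f(1) / r
f(1) = 3650
f(14) = 3650 / 14
= 260.7 occurrences


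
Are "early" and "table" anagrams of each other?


Word 1: "early" → sorted: aelry
Word 2: "table" → sorted: abelt
Same letters? aelry != abelt
Anagram = No


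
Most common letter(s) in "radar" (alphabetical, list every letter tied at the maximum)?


Word: "radar"
Letter counts:
  'a': 2
  'd': 1
  'r': 2
Maximum count = 2
Most frequent = 'a', 'r' (2 times each)


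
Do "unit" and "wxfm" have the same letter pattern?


Pattern of "unit": [0, 1, 2, 3]
Pattern of "wxfm": [0, 1, 2, 3]
Patterns match
Same pattern = Yes


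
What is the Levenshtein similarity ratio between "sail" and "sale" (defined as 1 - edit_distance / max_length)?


Word 1: "sail" (length 4)
Word 2: "sale" (length 4)
One optimal edit sequence:
  1. keep 's'
  2. keep 'a'
  3. substitute 'i' -> 'l'  (+1)
  4. substitute 'l' -> 'e'  (+1)
Edit distance = 2
Max length = max(4, 4) = 4
Similarity = 1 - 2/4
= 0.5000


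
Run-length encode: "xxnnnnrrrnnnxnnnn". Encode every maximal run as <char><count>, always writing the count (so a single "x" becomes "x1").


String: "xxnnnnrrrnnnxnnnn"
Scanning for consecutive runs:
  'x' x 2
  'n' x 4
  'r' x 3
  'n' x 3
  'x' x 1
  'n' x 4
RLE = "x2n4r3n3x1n4"


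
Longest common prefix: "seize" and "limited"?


Word 1: "seize"
Word 2: "limited"
Comparing from start:
  Pos 0: 's' != 'l' (stop)
LCP = "" (length 0)


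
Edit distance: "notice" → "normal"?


Word 1: "notice" (length 6)
Word 2: "normal" (length 6)
One optimal edit sequence (insert/delete/substitute each cost 1):
  1. keep 'n'
  2. keep 'o'
  3. substitute 't' -> 'r'  (+1)
  4. substitute 'i' -> 'm'  (+1)
  5. substitute 'c' -> 'a'  (+1)
  6. substitute 'e' -> 'l'  (+1)
Total edit operations: 4
Edit distance = 4


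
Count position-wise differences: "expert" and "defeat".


Comparing character by character (same length = 6):
  Pos 0: 'e' vs 'd' !=
  Pos 1: 'x' vs 'e' !=
  Pos 2: 'p' vs 'f' !=
  Pos 3: 'e' vs 'e' =
  Pos 4: 'r' vs 'a' !=
  Pos 5: 't' vs 't' =
Hamming distance = 4


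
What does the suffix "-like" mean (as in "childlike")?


Suffix: -like
As in: childlike -> child + -like
Meaning = resembling


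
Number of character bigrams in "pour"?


Word: "pour" (length 4)
Number of 2-grams = length - 2 + 1 = 4 - 2 + 1
= 3


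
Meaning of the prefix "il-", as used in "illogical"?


Prefix: il-
Example: illogical (il- + logical)
Meaning = not


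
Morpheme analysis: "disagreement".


Word: "disagreement"
Morphemes: dis- + agree + -ment
Each morpheme carries meaning
= 3 morphemes


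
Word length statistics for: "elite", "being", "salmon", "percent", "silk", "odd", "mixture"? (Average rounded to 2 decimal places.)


Lengths: "elite"=5, "being"=5, "salmon"=6, "percent"=7, "silk"=4, "odd"=3, "mixture"=7
Sum = 37, Count = 7
Average = 37/7 = 5.29
= avg=5.29, min=3, max=7


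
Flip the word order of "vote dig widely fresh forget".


Original: "vote dig widely fresh forget"
Words (1..n): vote | dig | widely | fresh | forget
Reversed (n..1): forget | fresh | widely | dig | vote
Result = "forget fresh widely dig vote"


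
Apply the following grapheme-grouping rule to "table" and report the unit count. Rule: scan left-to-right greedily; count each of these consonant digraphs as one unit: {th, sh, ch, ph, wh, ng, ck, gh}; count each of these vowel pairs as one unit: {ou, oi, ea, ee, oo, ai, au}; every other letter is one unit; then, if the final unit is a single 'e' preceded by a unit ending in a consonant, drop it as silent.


Word: "table" (5 letters)
Left-to-right scan:
  1. 't' (letter)
  2. 'a' (letter)
  3. 'b' (letter)
  4. 'l' (letter)
  5. 'e' (letter)
Units from scan: 5
Final unit is 'e' after a consonant -> drop as silent (-1)
Sound units = 4 units


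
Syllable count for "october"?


Word: "october"
Syllable breakdown: oc / to / ber
Counting: 3 parts
= 3 syllables


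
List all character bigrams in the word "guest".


Word: "guest" (length 5)
Number of bigrams = 5 - 2 + 1 = 4
  Position 0: "gu"
  Position 1: "ue"
  Position 2: "es"
  Position 3: "st"
Bigrams = "gu", "ue", "es", "st"


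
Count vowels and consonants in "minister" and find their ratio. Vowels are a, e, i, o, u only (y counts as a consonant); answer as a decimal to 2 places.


Word: "minister"
Vowels (a,e,i,o,u): 3
Consonants: 5
Ratio = 3/5
= 0.60


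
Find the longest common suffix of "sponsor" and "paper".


Word 1: "sponsor"
Word 2: "paper"
Comparing from end:
  Pos -1: 'r' == 'r'
  Pos -2: 'o' != 'e' (stop)
LCS = "r" (length 1)


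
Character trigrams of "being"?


Word: "being" (length 5)
Number of trigrams = 5 - 3 + 1 = 3
  Position 0: "bei"
  Position 1: "ein"
  Position 2: "ing"
Trigrams = "bei", "ein", "ing"


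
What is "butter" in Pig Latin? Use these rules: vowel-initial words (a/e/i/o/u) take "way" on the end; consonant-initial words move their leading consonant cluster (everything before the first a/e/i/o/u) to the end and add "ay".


Word: "butter"
Starts with consonant(s) → move to end, add 'ay'
Consonant cluster: "b"
Pig Latin = "utterbay"


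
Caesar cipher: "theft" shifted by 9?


Word: "theft"
Shift: 9
Each letter → (letter + shift) mod 26:
  't' (19) + 9 = 2 → 'c'
  'h' (7) + 9 = 16 → 'q'
  'e' (4) + 9 = 13 → 'n'
  'f' (5) + 9 = 14 → 'o'
  't' (19) + 9 = 2 → 'c'
Result = "cqnoc"


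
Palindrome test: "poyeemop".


Word: "poyeemop"
Reversed: "pomeeyop"
Forward == Backward? poyeemop != pomeeyop
Palindrome = No


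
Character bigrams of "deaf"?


Word: "deaf" (length 4)
Number of bigrams = 4 - 2 + 1 = 3
  Position 0: "de"
  Position 1: "ea"
  Position 2: "af"
Bigrams = "de", "ea", "af"


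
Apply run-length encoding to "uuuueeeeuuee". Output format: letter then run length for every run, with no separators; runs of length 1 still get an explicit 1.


String: "uuuueeeeuuee"
Scanning for consecutive runs:
  'u' x 4
  'e' x 4
  'u' x 2
  'e' x 2
RLE = "u4e4u2e2"


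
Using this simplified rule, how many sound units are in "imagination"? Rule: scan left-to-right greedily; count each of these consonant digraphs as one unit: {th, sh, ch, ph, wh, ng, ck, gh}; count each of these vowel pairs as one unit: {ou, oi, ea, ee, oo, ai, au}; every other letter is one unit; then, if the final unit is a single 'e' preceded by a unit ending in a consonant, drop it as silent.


Word: "imagination" (11 letters)
Left-to-right scan:
  [1] 'i' (letter)
  [2] 'm' (letter)
  [3] 'a' (letter)
  [4] 'g' (letter)
  [5] 'i' (letter)
  [6] 'n' (letter)
  [7] 'a' (letter)
  [8] 't' (letter)
  [9] 'i' (letter)
  [10] 'o' (letter)
  [11] 'n' (letter)
Units from scan: 11
Sound units = 11 units


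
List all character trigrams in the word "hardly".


Word: "hardly" (length 6)
Number of trigrams = 6 - 3 + 1 = 4
  Position 0: "har"
  Position 1: "ard"
  Position 2: "rdl"
  Position 3: "dly"
Trigrams = "har", "ard", "rdl", "dly"


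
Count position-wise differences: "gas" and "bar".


Comparing character by character (same length = 3):
  Pos 0: 'g' vs 'b' !=
  Pos 1: 'a' vs 'a' =
  Pos 2: 's' vs 'r' !=
Hamming distance = 2


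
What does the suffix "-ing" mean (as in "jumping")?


Suffix: -ing
As in: jumping -> jump + -ing
Meaning = present participle


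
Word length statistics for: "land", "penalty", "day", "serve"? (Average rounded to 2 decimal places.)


Lengths: "land"=4, "penalty"=7, "day"=3, "serve"=5
Sum = 19, Count = 4
Average = 19/4 = 4.75
= avg=4.75, min=3, max=7


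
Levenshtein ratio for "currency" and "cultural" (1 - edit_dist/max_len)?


Word 1: "currency" (length 8)
Word 2: "cultural" (length 8)
One optimal edit sequence:
  1. keep 'c'
  2. keep 'u'
  3. substitute 'r' -> 'l'  (+1)
  4. substitute 'r' -> 't'  (+1)
  5. substitute 'e' -> 'u'  (+1)
  6. substitute 'n' -> 'r'  (+1)
  7. substitute 'c' -> 'a'  (+1)
  8. substitute 'y' -> 'l'  (+1)
Edit distance = 6
Max length = max(8, 8) = 8
Similarity = 1 - 6/8
= 0.2500


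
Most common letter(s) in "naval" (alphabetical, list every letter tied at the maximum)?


Word: "naval"
Letter counts:
  'a': 2
  'l': 1
  'n': 1
  'v': 1
Maximum count = 2
Most frequent = 'a' (2 times each)


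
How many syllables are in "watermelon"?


Word: "watermelon"
Syllable breakdown: wa-ter-mel-on
Counting: 4 parts
= 4 syllables


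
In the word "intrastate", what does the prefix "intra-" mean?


Prefix: intra-
As in: intrastate -> intra- + state
Meaning = within


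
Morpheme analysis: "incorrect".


Word: "incorrect"
Morphemes: in- | correct
Each morpheme carries meaning
= 2 morphemes


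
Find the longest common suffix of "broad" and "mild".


Word 1: "broad"
Word 2: "mild"
Comparing from end:
  Pos -1: 'd' == 'd'
  Pos -2: 'a' != 'l' (stop)
LCS = "d" (length 1)


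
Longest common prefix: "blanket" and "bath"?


Word 1: "blanket"
Word 2: "bath"
Comparing from start:
  Pos 0: 'b' == 'b'
  Pos 1: 'l' != 'a' (stop)
LCP = "b" (length 1)


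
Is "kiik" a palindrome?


Word: "kiik"
Reversed: "kiik"
Forward == Backward? kiik == kiik
Palindrome = Yes


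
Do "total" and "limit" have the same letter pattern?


Pattern of "total": [0, 1, 0, 2, 3]
Pattern of "limit": [0, 1, 2, 1, 3]
Patterns do not match
Same pattern = No


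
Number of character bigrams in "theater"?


Word: "theater" (length 7)
Number of 2-grams = length - 2 + 1 = 7 - 2 + 1
= 6


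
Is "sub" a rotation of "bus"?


Word: "bus", Candidate: "sub"
Method: check if candidate is substring of word+word
"busbus" contains "sub"? No
Is rotation = No


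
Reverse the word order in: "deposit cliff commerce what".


Original: "deposit cliff commerce what"
Words (1..n): deposit | cliff | commerce | what
Reversed (n..1): what | commerce | cliff | deposit
Result = "what commerce cliff deposit"


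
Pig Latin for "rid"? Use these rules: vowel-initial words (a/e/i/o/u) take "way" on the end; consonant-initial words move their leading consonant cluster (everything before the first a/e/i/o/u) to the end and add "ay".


Word: "rid"
Starts with consonant(s) → move to end, add 'ay'
Consonant cluster: "r"
Pig Latin = "idray"


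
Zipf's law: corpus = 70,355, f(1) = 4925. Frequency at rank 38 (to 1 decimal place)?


Zipf's law: f(r) = f(1) / r
f(1) = 4925
f(38) = 4925 / 38
= 129.6 occurrences


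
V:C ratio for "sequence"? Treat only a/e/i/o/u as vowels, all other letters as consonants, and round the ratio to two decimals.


Word: "sequence"
Vowels (a,e,i,o,u): 4
Consonants: 4
Ratio = 4/4
= 1.00


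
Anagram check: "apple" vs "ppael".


Word 1: "apple" → sorted: aelpp
Word 2: "ppael" → sorted: aelpp
Same letters? aelpp == aelpp
Anagram = Yes


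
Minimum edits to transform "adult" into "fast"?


Word 1: "adult" (length 5)
Word 2: "fast" (length 4)
One optimal edit sequence (insert/delete/substitute each cost 1):
  1. delete 'a'  (+1)
  2. substitute 'd' -> 'f'  (+1)
  3. substitute 'u' -> 'a'  (+1)
  4. substitute 'l' -> 's'  (+1)
  5. keep 't'
Total edit operations: 4
Edit distance = 4


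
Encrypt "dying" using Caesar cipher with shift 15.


Word: "dying"
Shift: 15
Each letter → (letter + shift) mod 26:
  'd' (3) + 15 = 18 → 's'
  'y' (24) + 15 = 13 → 'n'
  'i' (8) + 15 = 23 → 'x'
  'n' (13) + 15 = 2 → 'c'
  'g' (6) + 15 = 21 → 'v'
Result = "snxcv"


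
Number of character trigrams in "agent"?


Word: "agent" (length 5)
Number of 3-grams = length - 3 + 1 = 5 - 3 + 1
= 3


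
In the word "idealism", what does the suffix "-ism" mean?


Suffix: -ism
As in: idealism -> ideal + -ism
Meaning = belief / practice


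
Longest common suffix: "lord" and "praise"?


Word 1: "lord"
Word 2: "praise"
Comparing from end:
  Pos -1: 'd' != 'e' (stop)
LCS = "" (length 0)


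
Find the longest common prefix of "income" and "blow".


Word 1: "income"
Word 2: "blow"
Comparing from start:
  Pos 0: 'i' != 'b' (stop)
LCP = "" (length 0)


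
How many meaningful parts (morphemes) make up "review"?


Word: "review"
Morphemes: re- | view
Each morpheme carries meaning
= 2 morphemes


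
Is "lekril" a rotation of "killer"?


Word: "killer", Candidate: "lekril"
Method: check if candidate is substring of word+word
"killerkiller" contains "lekril"? No
Is rotation = No


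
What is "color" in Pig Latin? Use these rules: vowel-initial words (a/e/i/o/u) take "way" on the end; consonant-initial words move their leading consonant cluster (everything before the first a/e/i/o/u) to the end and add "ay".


Word: "color"
Starts with consonant(s) → move to end, add 'ay'
Consonant cluster: "c"
Pig Latin = "olorcay"


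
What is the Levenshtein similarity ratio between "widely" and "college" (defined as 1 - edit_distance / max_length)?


Word 1: "widely" (length 6)
Word 2: "college" (length 7)
One optimal edit sequence:
  1. insert 'c'  (+1)
  2. substitute 'w' -> 'o'  (+1)
  3. substitute 'i' -> 'l'  (+1)
  4. substitute 'd' -> 'l'  (+1)
  5. keep 'e'
  6. substitute 'l' -> 'g'  (+1)
  7. substitute 'y' -> 'e'  (+1)
Edit distance = 6
Max length = max(6, 7) = 7
Similarity = 1 - 6/7
= 0.1429


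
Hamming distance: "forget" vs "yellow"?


Comparing character by character (same length = 6):
  Pos 0: 'f' vs 'y' !=
  Pos 1: 'o' vs 'e' !=
  Pos 2: 'r' vs 'l' !=
  Pos 3: 'g' vs 'l' !=
  Pos 4: 'e' vs 'o' !=
  Pos 5: 't' vs 'w' !=
Hamming distance = 6


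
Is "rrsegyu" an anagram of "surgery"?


Word 1: "surgery" → sorted: egrrsuy
Word 2: "rrsegyu" → sorted: egrrsuy
Same letters? egrrsuy == egrrsuy
Anagram = Yes


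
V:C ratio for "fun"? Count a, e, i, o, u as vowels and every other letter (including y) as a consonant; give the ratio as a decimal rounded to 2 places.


Word: "fun"
Vowels (a,e,i,o,u): 1
Consonants: 2
Ratio = 1/2
= 0.50


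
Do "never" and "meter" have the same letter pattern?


Pattern of "never": [0, 1, 2, 1, 3]
Pattern of "meter": [0, 1, 2, 1, 3]
Patterns match
Same pattern = Yes


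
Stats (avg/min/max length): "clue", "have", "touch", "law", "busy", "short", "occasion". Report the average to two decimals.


Lengths: "clue"=4, "have"=4, "touch"=5, "law"=3, "busy"=4, "short"=5, "occasion"=8
Sum = 33, Count = 7
Average = 33/7 = 4.71
= avg=4.71, min=3, max=8


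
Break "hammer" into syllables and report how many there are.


Word: "hammer"
Syllable breakdown: ham / mer
Counting: 2 parts
= 2 syllables


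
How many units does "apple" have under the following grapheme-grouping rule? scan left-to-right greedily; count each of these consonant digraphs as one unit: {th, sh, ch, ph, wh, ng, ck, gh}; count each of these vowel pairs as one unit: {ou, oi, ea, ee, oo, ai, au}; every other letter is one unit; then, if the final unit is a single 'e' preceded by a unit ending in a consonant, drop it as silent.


Word: "apple" (5 letters)
Left-to-right scan:
  [1] 'a' (letter)
  [2] 'p' (letter)
  [3] 'p' (letter)
  [4] 'l' (letter)
  [5] 'e' (letter)
Units from scan: 5
Final unit is 'e' after a consonant -> drop as silent (-1)
Sound units = 4 units


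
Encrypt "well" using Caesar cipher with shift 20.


Word: "well"
Shift: 20
Each letter → (letter + shift) mod 26:
  'w' (22) + 20 = 16 → 'q'
  'e' (4) + 20 = 24 → 'y'
  'l' (11) + 20 = 5 → 'f'
  'l' (11) + 20 = 5 → 'f'
Result = "qyff"


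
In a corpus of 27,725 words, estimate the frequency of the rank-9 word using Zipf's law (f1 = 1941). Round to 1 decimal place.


Zipf's law: f(r) = f(1) / r
f(1) = 1941
f(9) = 1941 / 9
= 215.7 occurrences


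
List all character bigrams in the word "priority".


Word: "priority" (length 8)
Number of bigrams = 8 - 2 + 1 = 7
  Position 0: "pr"
  Position 1: "ri"
  Position 2: "io"
  Position 3: "or"
  Position 4: "ri"
  Position 5: "it"
  Position 6: "ty"
Bigrams = "pr", "ri", "io", "or", "ri", "it", "ty"


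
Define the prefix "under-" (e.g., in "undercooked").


Prefix: under-
As in: undercooked -> under- + cooked
Meaning = insufficient


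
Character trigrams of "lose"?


Word: "lose" (length 4)
Number of trigrams = 4 - 3 + 1 = 2
  Position 0: "los"
  Position 1: "ose"
Trigrams = "los", "ose"


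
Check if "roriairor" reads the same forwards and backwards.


Word: "roriairor"
Reversed: "roriairor"
Forward == Backward? roriairor == roriairor
Palindrome = Yes


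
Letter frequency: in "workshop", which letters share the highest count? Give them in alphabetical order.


Word: "workshop"
Letter counts:
  'h': 1
  'k': 1
  'o': 2
  'p': 1
  'r': 1
  's': 1
  'w': 1
Maximum count = 2
Most frequent = 'o' (2 times each)


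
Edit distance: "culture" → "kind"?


Word 1: "culture" (length 7)
Word 2: "kind" (length 4)
One optimal edit sequence (insert/delete/substitute each cost 1):
  1. delete 'c'  (+1)
  2. delete 'u'  (+1)
  3. delete 'l'  (+1)
  4. substitute 't' -> 'k'  (+1)
  5. substitute 'u' -> 'i'  (+1)
  6. substitute 'r' -> 'n'  (+1)
  7. substitute 'e' -> 'd'  (+1)
Total edit operations: 7
Edit distance = 7


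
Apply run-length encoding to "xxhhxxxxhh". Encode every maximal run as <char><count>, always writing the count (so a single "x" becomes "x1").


String: "xxhhxxxxhh"
Scanning for consecutive runs:
  'x' x 2
  'h' x 2
  'x' x 4
  'h' x 2
RLE = "x2h2x4h2"


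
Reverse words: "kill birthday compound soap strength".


Original: "kill birthday compound soap strength"
Words (1..n): kill | birthday | compound | soap | strength
Reversed (n..1): strength | soap | compound | birthday | kill
Result = "strength soap compound birthday kill"


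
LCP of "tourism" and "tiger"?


Word 1: "tourism"
Word 2: "tiger"
Comparing from start:
  Pos 0: 't' == 't'
  Pos 1: 'o' != 'i' (stop)
LCP = "t" (length 1)


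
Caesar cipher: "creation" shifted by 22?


Word: "creation"
Shift: 22
Each letter → (letter + shift) mod 26:
  'c' (2) + 22 = 24 → 'y'
  'r' (17) + 22 = 13 → 'n'
  'e' (4) + 22 = 0 → 'a'
  'a' (0) + 22 = 22 → 'w'
  't' (19) + 22 = 15 → 'p'
  'i' (8) + 22 = 4 → 'e'
  'o' (14) + 22 = 10 → 'k'
  'n' (13) + 22 = 9 → 'j'
Result = "ynawpekj"


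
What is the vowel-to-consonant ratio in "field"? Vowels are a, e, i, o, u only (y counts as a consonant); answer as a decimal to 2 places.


Word: "field"
Vowels (a,e,i,o,u): 2
Consonants: 3
Ratio = 2/3
= 0.67


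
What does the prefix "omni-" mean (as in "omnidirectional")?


Prefix: omni-
Example: omnidirectional (omni- + directional)
Meaning = all


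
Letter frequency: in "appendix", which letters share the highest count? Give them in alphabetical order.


Word: "appendix"
Letter counts:
  'a': 1
  'd': 1
  'e': 1
  'i': 1
  'n': 1
  'p': 2
  'x': 1
Maximum count = 2
Most frequent = 'p' (2 times each)


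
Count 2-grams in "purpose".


Word: "purpose" (length 7)
Number of 2-grams = length - 2 + 1 = 7 - 2 + 1
= 6


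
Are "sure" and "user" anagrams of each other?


Word 1: "sure" → sorted: ersu
Word 2: "user" → sorted: ersu
Same letters? ersu == ersu
Anagram = Yes


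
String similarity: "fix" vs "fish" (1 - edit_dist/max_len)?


Word 1: "fix" (length 3)
Word 2: "fish" (length 4)
One optimal edit sequence:
  1. keep 'f'
  2. keep 'i'
  3. insert 's'  (+1)
  4. substitute 'x' -> 'h'  (+1)
Edit distance = 2
Max length = max(3, 4) = 4
Similarity = 1 - 2/4
= 0.5000


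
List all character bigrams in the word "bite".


Word: "bite" (length 4)
Number of bigrams = 4 - 2 + 1 = 3
  Position 0: "bi"
  Position 1: "it"
  Position 2: "te"
Bigrams = "bi", "it", "te"


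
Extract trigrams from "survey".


Word: "survey" (length 6)
Number of trigrams = 6 - 3 + 1 = 4
  Position 0: "sur"
  Position 1: "urv"
  Position 2: "rve"
  Position 3: "vey"
Trigrams = "sur", "urv", "rve", "vey"
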